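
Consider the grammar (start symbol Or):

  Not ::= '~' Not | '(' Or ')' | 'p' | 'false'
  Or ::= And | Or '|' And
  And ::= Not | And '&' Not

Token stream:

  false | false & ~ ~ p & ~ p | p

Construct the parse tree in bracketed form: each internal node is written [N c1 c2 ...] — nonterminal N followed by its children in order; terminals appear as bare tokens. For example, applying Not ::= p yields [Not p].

Or
Or | And
Or | And | And
And | And | And
Not | And | And
false | And | And
false | And & Not | And
false | And & Not & Not | And
false | Not & Not & Not | And
false | false & Not & Not | And
false | false & ~ Not & Not | And
false | false & ~ ~ Not & Not | And
false | false & ~ ~ p & Not | And
false | false & ~ ~ p & ~ Not | And
false | false & ~ ~ p & ~ p | And
false | false & ~ ~ p & ~ p | Not
false | false & ~ ~ p & ~ p | p

[Or [Or [Or [And [Not false]]] | [And [And [And [Not false]] & [Not ~ [Not ~ [Not p]]]] & [Not ~ [Not p]]]] | [And [Not p]]]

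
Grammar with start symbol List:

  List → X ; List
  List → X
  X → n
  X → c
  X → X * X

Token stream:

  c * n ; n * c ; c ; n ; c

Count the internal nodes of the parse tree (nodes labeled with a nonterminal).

14

[List [X [X c] * [X n]] ; [List [X [X n] * [X c]] ; [List [X c] ; [List [X n] ; [List [X c]]]]]]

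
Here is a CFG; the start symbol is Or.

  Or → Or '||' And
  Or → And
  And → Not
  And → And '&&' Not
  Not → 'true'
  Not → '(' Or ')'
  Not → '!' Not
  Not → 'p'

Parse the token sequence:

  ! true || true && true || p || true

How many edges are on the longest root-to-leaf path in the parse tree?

[Or [Or [Or [Or [And [Not ! [Not true]]]] || [And [And [Not true]] && [Not true]]] || [And [Not p]]] || [And [Not true]]]

7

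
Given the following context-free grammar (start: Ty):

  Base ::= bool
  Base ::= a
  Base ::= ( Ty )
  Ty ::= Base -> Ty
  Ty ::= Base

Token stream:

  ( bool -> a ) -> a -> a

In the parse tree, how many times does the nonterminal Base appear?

[Ty [Base ( [Ty [Base bool] -> [Ty [Base a]]] )] -> [Ty [Base a] -> [Ty [Base a]]]]

5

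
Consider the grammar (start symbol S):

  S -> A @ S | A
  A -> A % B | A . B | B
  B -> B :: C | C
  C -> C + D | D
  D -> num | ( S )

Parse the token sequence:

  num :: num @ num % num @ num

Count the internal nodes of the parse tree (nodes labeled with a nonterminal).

22

[S [A [B [B [C [D num]]] :: [C [D num]]]] @ [S [A [A [B [C [D num]]]] % [B [C [D num]]]] @ [S [A [B [C [D num]]]]]]]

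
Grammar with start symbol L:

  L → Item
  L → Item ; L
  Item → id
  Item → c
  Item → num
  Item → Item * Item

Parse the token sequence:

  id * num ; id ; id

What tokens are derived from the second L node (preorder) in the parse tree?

[L [Item [Item id] * [Item num]] ; [L [Item id] ; [L [Item id]]]]

id ; id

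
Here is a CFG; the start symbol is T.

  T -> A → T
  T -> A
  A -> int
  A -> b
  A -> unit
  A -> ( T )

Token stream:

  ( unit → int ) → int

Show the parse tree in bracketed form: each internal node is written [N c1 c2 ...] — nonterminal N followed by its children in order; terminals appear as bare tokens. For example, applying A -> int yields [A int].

[T [A ( [T [A unit] → [T [A int]]] )] → [T [A int]]]

T
A → T
( T ) → T
( A → T ) → T
( unit → T ) → T
( unit → A ) → T
( unit → int ) → T
( unit → int ) → A
( unit → int ) → int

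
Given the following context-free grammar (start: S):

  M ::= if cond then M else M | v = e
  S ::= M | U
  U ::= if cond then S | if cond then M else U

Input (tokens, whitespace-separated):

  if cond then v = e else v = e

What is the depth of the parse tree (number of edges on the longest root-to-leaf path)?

3

[S [M if cond then [M v = e] else [M v = e]]]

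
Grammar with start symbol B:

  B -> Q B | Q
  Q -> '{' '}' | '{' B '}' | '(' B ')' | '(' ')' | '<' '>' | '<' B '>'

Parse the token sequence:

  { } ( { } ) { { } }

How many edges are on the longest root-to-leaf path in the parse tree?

6

[B [Q { }] [B [Q ( [B [Q { }]] )] [B [Q { [B [Q { }]] }]]]]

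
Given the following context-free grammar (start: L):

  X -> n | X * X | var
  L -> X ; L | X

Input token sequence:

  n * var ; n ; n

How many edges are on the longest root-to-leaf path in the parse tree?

[L [X [X n] * [X var]] ; [L [X n] ; [L [X n]]]]

4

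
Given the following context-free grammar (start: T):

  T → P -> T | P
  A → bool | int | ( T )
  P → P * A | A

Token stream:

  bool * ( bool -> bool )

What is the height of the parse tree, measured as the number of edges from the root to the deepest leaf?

7

[T [P [P [A bool]] * [A ( [T [P [A bool]] -> [T [P [A bool]]]] )]]]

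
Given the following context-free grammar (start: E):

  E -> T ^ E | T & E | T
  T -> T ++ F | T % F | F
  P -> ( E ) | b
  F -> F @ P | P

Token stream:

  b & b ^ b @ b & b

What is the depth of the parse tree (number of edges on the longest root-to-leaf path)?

[E [T [F [P b]]] & [E [T [F [P b]]] ^ [E [T [F [F [P b]] @ [P b]]] & [E [T [F [P b]]]]]]]

7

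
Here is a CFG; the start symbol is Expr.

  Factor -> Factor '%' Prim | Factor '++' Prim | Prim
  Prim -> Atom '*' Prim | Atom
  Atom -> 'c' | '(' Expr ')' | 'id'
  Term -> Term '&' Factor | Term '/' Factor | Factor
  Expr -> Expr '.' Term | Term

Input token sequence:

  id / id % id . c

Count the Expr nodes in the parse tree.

[Expr [Expr [Term [Term [Factor [Prim [Atom id]]]] / [Factor [Factor [Prim [Atom id]]] % [Prim [Atom id]]]]] . [Term [Factor [Prim [Atom c]]]]]

2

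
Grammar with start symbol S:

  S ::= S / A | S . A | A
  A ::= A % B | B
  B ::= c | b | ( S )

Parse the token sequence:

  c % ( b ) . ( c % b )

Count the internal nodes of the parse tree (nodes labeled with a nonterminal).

16

[S [S [A [A [B c]] % [B ( [S [A [B b]]] )]]] . [A [B ( [S [A [A [B c]] % [B b]]] )]]]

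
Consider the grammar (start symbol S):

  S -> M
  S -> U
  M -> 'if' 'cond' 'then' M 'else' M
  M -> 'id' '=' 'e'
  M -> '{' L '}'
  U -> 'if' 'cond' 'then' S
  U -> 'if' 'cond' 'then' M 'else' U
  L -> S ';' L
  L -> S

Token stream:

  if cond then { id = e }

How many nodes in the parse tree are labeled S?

3

[S [U if cond then [S [M { [L [S [M id = e]]] }]]]]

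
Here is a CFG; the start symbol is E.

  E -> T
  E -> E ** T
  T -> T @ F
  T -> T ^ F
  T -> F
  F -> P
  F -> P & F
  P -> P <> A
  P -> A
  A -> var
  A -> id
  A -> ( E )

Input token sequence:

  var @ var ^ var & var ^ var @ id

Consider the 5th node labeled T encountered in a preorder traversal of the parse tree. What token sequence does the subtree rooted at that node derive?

var

[E [T [T [T [T [T [F [P [A var]]]] @ [F [P [A var]]]] ^ [F [P [A var]] & [F [P [A var]]]]] ^ [F [P [A var]]]] @ [F [P [A id]]]]]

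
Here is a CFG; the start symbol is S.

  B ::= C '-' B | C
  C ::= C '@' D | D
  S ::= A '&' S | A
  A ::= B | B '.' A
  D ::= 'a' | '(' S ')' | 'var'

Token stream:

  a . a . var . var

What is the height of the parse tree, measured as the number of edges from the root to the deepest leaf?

[S [A [B [C [D a]]] . [A [B [C [D a]]] . [A [B [C [D var]]] . [A [B [C [D var]]]]]]]]

8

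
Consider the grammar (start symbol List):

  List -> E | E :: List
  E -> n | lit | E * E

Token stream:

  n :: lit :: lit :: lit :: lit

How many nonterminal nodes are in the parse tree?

[List [E n] :: [List [E lit] :: [List [E lit] :: [List [E lit] :: [List [E lit]]]]]]

10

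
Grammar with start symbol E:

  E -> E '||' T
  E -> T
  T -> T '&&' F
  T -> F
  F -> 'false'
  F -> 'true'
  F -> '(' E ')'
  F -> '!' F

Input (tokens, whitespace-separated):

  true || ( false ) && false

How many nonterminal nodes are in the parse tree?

11

[E [E [T [F true]]] || [T [T [F ( [E [T [F false]]] )]] && [F false]]]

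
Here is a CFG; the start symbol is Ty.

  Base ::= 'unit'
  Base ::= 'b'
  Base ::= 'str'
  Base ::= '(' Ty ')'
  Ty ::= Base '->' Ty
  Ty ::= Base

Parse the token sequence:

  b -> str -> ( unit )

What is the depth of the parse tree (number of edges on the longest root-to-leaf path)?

6

[Ty [Base b] -> [Ty [Base str] -> [Ty [Base ( [Ty [Base unit]] )]]]]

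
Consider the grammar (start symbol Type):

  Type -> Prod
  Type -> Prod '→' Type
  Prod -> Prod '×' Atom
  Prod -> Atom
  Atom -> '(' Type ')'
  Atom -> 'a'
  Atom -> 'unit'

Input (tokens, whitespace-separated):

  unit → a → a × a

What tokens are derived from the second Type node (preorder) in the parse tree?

[Type [Prod [Atom unit]] → [Type [Prod [Atom a]] → [Type [Prod [Prod [Atom a]] × [Atom a]]]]]

a → a × a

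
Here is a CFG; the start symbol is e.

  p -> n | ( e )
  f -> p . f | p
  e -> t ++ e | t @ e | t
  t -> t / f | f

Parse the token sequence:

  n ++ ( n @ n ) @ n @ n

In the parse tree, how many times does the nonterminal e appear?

6

[e [t [f [p n]]] ++ [e [t [f [p ( [e [t [f [p n]]] @ [e [t [f [p n]]]]] )]]] @ [e [t [f [p n]]] @ [e [t [f [p n]]]]]]]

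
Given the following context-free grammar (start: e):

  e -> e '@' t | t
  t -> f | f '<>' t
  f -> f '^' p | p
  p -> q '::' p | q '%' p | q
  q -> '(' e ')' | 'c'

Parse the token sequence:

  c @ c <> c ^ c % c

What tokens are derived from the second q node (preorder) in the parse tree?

c

[e [e [t [f [p [q c]]]]] @ [t [f [p [q c]]] <> [t [f [f [p [q c]]] ^ [p [q c] % [p [q c]]]]]]]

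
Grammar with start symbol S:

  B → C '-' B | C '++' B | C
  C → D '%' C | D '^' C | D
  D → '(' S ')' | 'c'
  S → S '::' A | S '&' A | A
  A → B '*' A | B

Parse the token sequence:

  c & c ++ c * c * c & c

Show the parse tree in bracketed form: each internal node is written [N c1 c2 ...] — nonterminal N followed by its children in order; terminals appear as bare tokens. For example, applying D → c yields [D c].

[S [S [S [A [B [C [D c]]]]] & [A [B [C [D c]] ++ [B [C [D c]]]] * [A [B [C [D c]]] * [A [B [C [D c]]]]]]] & [A [B [C [D c]]]]]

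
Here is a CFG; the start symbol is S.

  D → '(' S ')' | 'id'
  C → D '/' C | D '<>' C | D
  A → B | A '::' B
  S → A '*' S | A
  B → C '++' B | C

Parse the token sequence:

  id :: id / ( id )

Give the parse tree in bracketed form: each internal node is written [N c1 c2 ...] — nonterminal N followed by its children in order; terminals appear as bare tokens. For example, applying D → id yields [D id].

S
A
A :: B
B :: B
C :: B
D :: B
id :: B
id :: C
id :: D / C
id :: id / C
id :: id / D
id :: id / ( S )
id :: id / ( A )
id :: id / ( B )
id :: id / ( C )
id :: id / ( D )
id :: id / ( id )

[S [A [A [B [C [D id]]]] :: [B [C [D id] / [C [D ( [S [A [B [C [D id]]]]] )]]]]]]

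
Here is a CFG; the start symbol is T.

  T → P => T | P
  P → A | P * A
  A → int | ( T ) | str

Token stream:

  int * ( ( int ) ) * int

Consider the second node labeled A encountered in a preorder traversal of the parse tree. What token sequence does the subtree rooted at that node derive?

[T [P [P [P [A int]] * [A ( [T [P [A ( [T [P [A int]]] )]]] )]] * [A int]]]

( ( int ) )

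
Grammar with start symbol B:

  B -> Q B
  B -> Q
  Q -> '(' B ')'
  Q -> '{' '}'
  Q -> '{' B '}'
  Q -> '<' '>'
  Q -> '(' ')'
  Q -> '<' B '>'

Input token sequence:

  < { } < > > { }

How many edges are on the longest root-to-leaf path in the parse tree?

5

[B [Q < [B [Q { }] [B [Q < >]]] >] [B [Q { }]]]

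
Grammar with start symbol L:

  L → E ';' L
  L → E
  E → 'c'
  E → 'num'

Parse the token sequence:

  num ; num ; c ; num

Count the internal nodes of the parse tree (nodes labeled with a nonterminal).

[L [E num] ; [L [E num] ; [L [E c] ; [L [E num]]]]]

8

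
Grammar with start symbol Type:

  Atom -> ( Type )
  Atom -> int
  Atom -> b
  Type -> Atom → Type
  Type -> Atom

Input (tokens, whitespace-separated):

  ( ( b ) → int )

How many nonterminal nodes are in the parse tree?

8

[Type [Atom ( [Type [Atom ( [Type [Atom b]] )] → [Type [Atom int]]] )]]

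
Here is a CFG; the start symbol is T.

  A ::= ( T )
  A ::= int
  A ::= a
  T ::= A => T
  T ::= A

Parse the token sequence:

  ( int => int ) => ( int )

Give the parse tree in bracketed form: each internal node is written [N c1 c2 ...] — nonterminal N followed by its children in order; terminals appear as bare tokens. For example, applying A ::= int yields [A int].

T
A => T
( T ) => T
( A => T ) => T
( int => T ) => T
( int => A ) => T
( int => int ) => T
( int => int ) => A
( int => int ) => ( T )
( int => int ) => ( A )
( int => int ) => ( int )

[T [A ( [T [A int] => [T [A int]]] )] => [T [A ( [T [A int]] )]]]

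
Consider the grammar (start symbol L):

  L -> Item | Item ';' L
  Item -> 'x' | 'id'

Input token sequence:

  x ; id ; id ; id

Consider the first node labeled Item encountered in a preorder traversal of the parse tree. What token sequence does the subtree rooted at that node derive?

[L [Item x] ; [L [Item id] ; [L [Item id] ; [L [Item id]]]]]

x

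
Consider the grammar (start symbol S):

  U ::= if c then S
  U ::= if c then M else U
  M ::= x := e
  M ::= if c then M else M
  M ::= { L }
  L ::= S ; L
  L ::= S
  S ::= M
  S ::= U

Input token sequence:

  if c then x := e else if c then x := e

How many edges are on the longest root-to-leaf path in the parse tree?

5

[S [U if c then [M x := e] else [U if c then [S [M x := e]]]]]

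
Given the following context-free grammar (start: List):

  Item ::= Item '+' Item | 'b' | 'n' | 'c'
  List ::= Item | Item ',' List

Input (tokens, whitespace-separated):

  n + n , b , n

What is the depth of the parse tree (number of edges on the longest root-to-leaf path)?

[List [Item [Item n] + [Item n]] , [List [Item b] , [List [Item n]]]]

4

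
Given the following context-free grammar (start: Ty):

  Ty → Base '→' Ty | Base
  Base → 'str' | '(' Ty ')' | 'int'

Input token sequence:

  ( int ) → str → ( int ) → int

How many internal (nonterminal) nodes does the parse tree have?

12

[Ty [Base ( [Ty [Base int]] )] → [Ty [Base str] → [Ty [Base ( [Ty [Base int]] )] → [Ty [Base int]]]]]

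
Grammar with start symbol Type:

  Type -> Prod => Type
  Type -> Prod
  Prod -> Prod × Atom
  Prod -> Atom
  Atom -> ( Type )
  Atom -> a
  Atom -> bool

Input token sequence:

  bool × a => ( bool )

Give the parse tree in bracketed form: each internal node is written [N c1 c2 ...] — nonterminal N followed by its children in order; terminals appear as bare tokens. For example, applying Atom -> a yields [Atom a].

Type
Prod => Type
Prod × Atom => Type
Atom × Atom => Type
bool × Atom => Type
bool × a => Type
bool × a => Prod
bool × a => Atom
bool × a => ( Type )
bool × a => ( Prod )
bool × a => ( Atom )
bool × a => ( bool )

[Type [Prod [Prod [Atom bool]] × [Atom a]] => [Type [Prod [Atom ( [Type [Prod [Atom bool]]] )]]]]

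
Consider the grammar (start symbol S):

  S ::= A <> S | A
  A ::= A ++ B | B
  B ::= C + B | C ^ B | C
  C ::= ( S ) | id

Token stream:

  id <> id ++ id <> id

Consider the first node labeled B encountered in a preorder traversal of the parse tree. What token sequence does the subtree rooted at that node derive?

id

[S [A [B [C id]]] <> [S [A [A [B [C id]]] ++ [B [C id]]] <> [S [A [B [C id]]]]]]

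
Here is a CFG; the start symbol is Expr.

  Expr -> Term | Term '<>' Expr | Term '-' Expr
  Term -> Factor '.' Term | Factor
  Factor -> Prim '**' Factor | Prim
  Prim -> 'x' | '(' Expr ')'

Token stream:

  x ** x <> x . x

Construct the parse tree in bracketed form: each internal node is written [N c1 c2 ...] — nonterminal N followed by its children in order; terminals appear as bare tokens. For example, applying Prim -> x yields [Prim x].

Expr
Term <> Expr
Factor <> Expr
Prim ** Factor <> Expr
x ** Factor <> Expr
x ** Prim <> Expr
x ** x <> Expr
x ** x <> Term
x ** x <> Factor . Term
x ** x <> Prim . Term
x ** x <> x . Term
x ** x <> x . Factor
x ** x <> x . Prim
x ** x <> x . x

[Expr [Term [Factor [Prim x] ** [Factor [Prim x]]]] <> [Expr [Term [Factor [Prim x]] . [Term [Factor [Prim x]]]]]]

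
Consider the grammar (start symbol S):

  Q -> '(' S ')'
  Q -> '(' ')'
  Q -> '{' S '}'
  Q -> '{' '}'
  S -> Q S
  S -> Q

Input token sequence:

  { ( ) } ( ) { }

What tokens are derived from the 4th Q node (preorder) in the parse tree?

[S [Q { [S [Q ( )]] }] [S [Q ( )] [S [Q { }]]]]

{ }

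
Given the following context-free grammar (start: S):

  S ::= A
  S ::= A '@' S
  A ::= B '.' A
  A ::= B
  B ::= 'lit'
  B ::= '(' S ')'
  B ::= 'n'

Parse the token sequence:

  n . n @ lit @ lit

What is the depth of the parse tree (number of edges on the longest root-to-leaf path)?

[S [A [B n] . [A [B n]]] @ [S [A [B lit]] @ [S [A [B lit]]]]]

5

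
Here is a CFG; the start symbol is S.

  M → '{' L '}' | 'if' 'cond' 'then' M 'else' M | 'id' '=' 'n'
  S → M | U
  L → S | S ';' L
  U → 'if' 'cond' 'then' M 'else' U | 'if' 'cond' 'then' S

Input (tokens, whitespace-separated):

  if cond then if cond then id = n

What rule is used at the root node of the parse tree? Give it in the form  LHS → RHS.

[S [U if cond then [S [U if cond then [S [M id = n]]]]]]

S → U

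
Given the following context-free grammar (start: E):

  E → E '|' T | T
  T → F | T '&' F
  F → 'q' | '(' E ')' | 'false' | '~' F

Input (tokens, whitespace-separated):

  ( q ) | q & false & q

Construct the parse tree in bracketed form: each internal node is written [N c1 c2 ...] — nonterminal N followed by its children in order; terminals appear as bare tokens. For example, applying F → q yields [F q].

[E [E [T [F ( [E [T [F q]]] )]]] | [T [T [T [F q]] & [F false]] & [F q]]]

E
E | T
T | T
F | T
( E ) | T
( T ) | T
( F ) | T
( q ) | T
( q ) | T & F
( q ) | T & F & F
( q ) | F & F & F
( q ) | q & F & F
( q ) | q & false & F
( q ) | q & false & q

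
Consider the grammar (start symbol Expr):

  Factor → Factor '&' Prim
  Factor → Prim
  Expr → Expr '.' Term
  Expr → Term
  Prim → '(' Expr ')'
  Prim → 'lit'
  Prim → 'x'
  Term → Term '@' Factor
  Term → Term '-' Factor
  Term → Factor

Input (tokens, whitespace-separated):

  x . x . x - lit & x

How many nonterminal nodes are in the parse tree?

17

[Expr [Expr [Expr [Term [Factor [Prim x]]]] . [Term [Factor [Prim x]]]] . [Term [Term [Factor [Prim x]]] - [Factor [Factor [Prim lit]] & [Prim x]]]]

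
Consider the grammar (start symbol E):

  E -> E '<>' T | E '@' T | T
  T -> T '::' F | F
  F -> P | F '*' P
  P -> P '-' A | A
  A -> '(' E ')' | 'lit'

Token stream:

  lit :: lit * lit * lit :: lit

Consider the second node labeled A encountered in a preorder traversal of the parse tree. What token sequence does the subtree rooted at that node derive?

[E [T [T [T [F [P [A lit]]]] :: [F [F [F [P [A lit]]] * [P [A lit]]] * [P [A lit]]]] :: [F [P [A lit]]]]]

lit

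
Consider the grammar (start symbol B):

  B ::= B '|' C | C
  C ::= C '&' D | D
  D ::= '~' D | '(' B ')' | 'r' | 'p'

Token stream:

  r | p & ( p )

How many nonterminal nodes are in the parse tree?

[B [B [C [D r]]] | [C [C [D p]] & [D ( [B [C [D p]]] )]]]

11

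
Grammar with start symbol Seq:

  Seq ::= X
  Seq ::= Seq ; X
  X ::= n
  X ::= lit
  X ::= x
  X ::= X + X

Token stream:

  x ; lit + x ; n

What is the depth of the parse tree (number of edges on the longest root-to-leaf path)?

[Seq [Seq [Seq [X x]] ; [X [X lit] + [X x]]] ; [X n]]

4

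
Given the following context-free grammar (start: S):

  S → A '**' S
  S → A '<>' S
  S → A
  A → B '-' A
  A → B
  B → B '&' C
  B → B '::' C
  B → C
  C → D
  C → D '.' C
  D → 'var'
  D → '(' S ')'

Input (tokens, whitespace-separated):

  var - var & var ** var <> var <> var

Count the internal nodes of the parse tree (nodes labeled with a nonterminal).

27

[S [A [B [C [D var]]] - [A [B [B [C [D var]]] & [C [D var]]]]] ** [S [A [B [C [D var]]]] <> [S [A [B [C [D var]]]] <> [S [A [B [C [D var]]]]]]]]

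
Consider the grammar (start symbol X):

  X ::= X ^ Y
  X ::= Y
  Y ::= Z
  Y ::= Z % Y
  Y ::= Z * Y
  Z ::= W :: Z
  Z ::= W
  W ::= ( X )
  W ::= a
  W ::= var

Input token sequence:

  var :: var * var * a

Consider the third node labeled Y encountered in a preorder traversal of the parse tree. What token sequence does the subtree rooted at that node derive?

a

[X [Y [Z [W var] :: [Z [W var]]] * [Y [Z [W var]] * [Y [Z [W a]]]]]]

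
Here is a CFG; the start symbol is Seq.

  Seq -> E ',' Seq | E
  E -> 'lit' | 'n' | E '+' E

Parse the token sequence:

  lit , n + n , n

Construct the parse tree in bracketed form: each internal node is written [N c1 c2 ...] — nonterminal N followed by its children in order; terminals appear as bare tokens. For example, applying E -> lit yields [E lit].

[Seq [E lit] , [Seq [E [E n] + [E n]] , [Seq [E n]]]]

Seq
E , Seq
lit , Seq
lit , E , Seq
lit , E + E , Seq
lit , n + E , Seq
lit , n + n , Seq
lit , n + n , E
lit , n + n , n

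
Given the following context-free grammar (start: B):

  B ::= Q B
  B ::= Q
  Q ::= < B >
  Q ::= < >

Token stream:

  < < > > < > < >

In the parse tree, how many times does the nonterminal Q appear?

[B [Q < [B [Q < >]] >] [B [Q < >] [B [Q < >]]]]

4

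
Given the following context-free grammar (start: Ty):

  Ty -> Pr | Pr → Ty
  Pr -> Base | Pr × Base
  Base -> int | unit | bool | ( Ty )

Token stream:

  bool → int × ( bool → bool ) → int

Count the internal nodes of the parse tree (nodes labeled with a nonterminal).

17

[Ty [Pr [Base bool]] → [Ty [Pr [Pr [Base int]] × [Base ( [Ty [Pr [Base bool]] → [Ty [Pr [Base bool]]]] )]] → [Ty [Pr [Base int]]]]]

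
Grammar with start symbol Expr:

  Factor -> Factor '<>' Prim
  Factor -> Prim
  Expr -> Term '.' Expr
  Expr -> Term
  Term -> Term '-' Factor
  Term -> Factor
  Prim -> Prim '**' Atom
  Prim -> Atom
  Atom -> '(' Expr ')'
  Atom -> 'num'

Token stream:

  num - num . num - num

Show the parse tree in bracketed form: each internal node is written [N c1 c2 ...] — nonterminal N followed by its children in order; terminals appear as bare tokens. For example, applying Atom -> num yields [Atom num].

Expr
Term . Expr
Term - Factor . Expr
Factor - Factor . Expr
Prim - Factor . Expr
Atom - Factor . Expr
num - Factor . Expr
num - Prim . Expr
num - Atom . Expr
num - num . Expr
num - num . Term
num - num . Term - Factor
num - num . Factor - Factor
num - num . Prim - Factor
num - num . Atom - Factor
num - num . num - Factor
num - num . num - Prim
num - num . num - Atom
num - num . num - num

[Expr [Term [Term [Factor [Prim [Atom num]]]] - [Factor [Prim [Atom num]]]] . [Expr [Term [Term [Factor [Prim [Atom num]]]] - [Factor [Prim [Atom num]]]]]]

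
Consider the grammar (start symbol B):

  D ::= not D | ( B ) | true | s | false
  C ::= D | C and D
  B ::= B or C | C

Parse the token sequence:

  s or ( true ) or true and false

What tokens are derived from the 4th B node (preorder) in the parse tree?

[B [B [B [C [D s]]] or [C [D ( [B [C [D true]]] )]]] or [C [C [D true]] and [D false]]]

true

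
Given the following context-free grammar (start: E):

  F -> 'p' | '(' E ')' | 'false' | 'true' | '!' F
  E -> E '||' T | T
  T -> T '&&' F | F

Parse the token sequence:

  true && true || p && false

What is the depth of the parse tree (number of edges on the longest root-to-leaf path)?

[E [E [T [T [F true]] && [F true]]] || [T [T [F p]] && [F false]]]

5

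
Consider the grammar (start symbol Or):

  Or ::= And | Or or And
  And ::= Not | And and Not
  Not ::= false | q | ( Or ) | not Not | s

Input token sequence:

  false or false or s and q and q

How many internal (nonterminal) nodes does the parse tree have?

[Or [Or [Or [And [Not false]]] or [And [Not false]]] or [And [And [And [Not s]] and [Not q]] and [Not q]]]

13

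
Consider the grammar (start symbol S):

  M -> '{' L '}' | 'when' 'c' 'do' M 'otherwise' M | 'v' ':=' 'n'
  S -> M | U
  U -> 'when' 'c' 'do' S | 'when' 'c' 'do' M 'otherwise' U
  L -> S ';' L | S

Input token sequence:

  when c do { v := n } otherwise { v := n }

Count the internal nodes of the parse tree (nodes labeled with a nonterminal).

[S [M when c do [M { [L [S [M v := n]]] }] otherwise [M { [L [S [M v := n]]] }]]]

10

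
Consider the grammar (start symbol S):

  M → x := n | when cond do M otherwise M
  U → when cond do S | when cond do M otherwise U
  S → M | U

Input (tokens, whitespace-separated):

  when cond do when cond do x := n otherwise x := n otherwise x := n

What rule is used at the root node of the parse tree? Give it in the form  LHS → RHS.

[S [M when cond do [M when cond do [M x := n] otherwise [M x := n]] otherwise [M x := n]]]

S → M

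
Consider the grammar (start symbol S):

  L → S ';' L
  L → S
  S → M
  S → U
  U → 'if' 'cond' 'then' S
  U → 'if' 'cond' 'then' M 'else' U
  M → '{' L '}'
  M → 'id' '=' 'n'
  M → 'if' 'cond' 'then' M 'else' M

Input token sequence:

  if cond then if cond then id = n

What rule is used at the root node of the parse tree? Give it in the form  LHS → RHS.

S → U

[S [U if cond then [S [U if cond then [S [M id = n]]]]]]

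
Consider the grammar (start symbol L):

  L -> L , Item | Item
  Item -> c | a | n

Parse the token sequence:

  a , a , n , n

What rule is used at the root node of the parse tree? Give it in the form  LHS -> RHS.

[L [L [L [L [Item a]] , [Item a]] , [Item n]] , [Item n]]

L -> L , Item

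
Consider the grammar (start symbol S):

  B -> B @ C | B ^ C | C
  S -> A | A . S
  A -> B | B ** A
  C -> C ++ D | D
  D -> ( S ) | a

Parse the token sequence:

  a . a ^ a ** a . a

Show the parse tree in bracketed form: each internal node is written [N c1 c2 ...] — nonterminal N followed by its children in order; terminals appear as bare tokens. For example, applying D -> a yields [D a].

[S [A [B [C [D a]]]] . [S [A [B [B [C [D a]]] ^ [C [D a]]] ** [A [B [C [D a]]]]] . [S [A [B [C [D a]]]]]]]

S
A . S
B . S
C . S
D . S
a . S
a . A . S
a . B ** A . S
a . B ^ C ** A . S
a . C ^ C ** A . S
a . D ^ C ** A . S
a . a ^ C ** A . S
a . a ^ D ** A . S
a . a ^ a ** A . S
a . a ^ a ** B . S
a . a ^ a ** C . S
a . a ^ a ** D . S
a . a ^ a ** a . S
a . a ^ a ** a . A
a . a ^ a ** a . B
a . a ^ a ** a . C
a . a ^ a ** a . D
a . a ^ a ** a . a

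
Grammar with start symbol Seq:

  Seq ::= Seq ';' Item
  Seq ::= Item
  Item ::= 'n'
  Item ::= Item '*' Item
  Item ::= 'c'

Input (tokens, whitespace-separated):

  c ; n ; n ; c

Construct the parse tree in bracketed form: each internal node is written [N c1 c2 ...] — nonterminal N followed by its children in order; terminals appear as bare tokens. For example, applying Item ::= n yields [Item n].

[Seq [Seq [Seq [Seq [Item c]] ; [Item n]] ; [Item n]] ; [Item c]]

Seq
Seq ; Item
Seq ; Item ; Item
Seq ; Item ; Item ; Item
Item ; Item ; Item ; Item
c ; Item ; Item ; Item
c ; n ; Item ; Item
c ; n ; n ; Item
c ; n ; n ; c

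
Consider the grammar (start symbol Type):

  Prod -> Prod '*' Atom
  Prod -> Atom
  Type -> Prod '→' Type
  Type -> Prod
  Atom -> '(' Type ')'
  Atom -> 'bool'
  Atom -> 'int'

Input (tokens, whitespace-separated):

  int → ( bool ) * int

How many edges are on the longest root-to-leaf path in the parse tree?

8

[Type [Prod [Atom int]] → [Type [Prod [Prod [Atom ( [Type [Prod [Atom bool]]] )]] * [Atom int]]]]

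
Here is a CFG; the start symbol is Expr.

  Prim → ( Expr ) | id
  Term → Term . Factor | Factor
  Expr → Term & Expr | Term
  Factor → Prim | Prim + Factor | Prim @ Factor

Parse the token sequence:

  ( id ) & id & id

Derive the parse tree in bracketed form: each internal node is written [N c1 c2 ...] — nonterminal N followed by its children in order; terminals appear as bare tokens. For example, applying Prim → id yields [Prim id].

[Expr [Term [Factor [Prim ( [Expr [Term [Factor [Prim id]]]] )]]] & [Expr [Term [Factor [Prim id]]] & [Expr [Term [Factor [Prim id]]]]]]

Expr
Term & Expr
Factor & Expr
Prim & Expr
( Expr ) & Expr
( Term ) & Expr
( Factor ) & Expr
( Prim ) & Expr
( id ) & Expr
( id ) & Term & Expr
( id ) & Factor & Expr
( id ) & Prim & Expr
( id ) & id & Expr
( id ) & id & Term
( id ) & id & Factor
( id ) & id & Prim
( id ) & id & id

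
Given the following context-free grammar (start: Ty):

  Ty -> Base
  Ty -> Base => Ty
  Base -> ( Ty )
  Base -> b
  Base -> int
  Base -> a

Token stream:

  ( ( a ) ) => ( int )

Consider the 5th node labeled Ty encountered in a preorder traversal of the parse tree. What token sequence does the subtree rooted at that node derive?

[Ty [Base ( [Ty [Base ( [Ty [Base a]] )]] )] => [Ty [Base ( [Ty [Base int]] )]]]

int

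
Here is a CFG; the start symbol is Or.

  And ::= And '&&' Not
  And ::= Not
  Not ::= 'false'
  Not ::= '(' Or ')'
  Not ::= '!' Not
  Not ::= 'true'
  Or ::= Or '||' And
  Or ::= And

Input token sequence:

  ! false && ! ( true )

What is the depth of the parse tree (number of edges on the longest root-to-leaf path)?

7

[Or [And [And [Not ! [Not false]]] && [Not ! [Not ( [Or [And [Not true]]] )]]]]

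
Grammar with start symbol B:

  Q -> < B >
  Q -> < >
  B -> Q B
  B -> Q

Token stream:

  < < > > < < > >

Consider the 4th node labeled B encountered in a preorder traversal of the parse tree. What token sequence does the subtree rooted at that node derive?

[B [Q < [B [Q < >]] >] [B [Q < [B [Q < >]] >]]]

< >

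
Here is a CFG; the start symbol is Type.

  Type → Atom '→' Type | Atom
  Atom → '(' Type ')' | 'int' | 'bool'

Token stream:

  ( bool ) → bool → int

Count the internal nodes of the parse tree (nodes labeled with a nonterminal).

8

[Type [Atom ( [Type [Atom bool]] )] → [Type [Atom bool] → [Type [Atom int]]]]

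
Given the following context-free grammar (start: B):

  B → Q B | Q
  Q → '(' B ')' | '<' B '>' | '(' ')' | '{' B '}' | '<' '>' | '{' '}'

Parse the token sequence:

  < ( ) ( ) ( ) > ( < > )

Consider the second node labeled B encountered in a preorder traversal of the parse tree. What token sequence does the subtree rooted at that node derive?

[B [Q < [B [Q ( )] [B [Q ( )] [B [Q ( )]]]] >] [B [Q ( [B [Q < >]] )]]]

( ) ( ) ( )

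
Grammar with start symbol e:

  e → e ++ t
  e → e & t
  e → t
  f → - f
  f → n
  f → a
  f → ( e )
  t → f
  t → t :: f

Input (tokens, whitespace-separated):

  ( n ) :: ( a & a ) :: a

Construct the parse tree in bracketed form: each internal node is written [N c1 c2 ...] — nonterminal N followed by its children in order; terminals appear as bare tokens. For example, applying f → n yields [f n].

e
t
t :: f
t :: f :: f
f :: f :: f
( e ) :: f :: f
( t ) :: f :: f
( f ) :: f :: f
( n ) :: f :: f
( n ) :: ( e ) :: f
( n ) :: ( e & t ) :: f
( n ) :: ( t & t ) :: f
( n ) :: ( f & t ) :: f
( n ) :: ( a & t ) :: f
( n ) :: ( a & f ) :: f
( n ) :: ( a & a ) :: f
( n ) :: ( a & a ) :: a

[e [t [t [t [f ( [e [t [f n]]] )]] :: [f ( [e [e [t [f a]]] & [t [f a]]] )]] :: [f a]]]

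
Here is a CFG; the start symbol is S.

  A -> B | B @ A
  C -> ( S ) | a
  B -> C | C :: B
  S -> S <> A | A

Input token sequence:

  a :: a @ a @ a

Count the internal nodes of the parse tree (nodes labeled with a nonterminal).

12

[S [A [B [C a] :: [B [C a]]] @ [A [B [C a]] @ [A [B [C a]]]]]]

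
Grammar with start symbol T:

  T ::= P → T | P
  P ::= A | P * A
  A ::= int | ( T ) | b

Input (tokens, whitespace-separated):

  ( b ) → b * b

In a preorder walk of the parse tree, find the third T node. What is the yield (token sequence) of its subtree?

[T [P [A ( [T [P [A b]]] )]] → [T [P [P [A b]] * [A b]]]]

b * b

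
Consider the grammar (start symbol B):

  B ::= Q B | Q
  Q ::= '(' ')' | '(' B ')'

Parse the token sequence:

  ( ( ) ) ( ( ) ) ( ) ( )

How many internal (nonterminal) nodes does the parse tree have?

12

[B [Q ( [B [Q ( )]] )] [B [Q ( [B [Q ( )]] )] [B [Q ( )] [B [Q ( )]]]]]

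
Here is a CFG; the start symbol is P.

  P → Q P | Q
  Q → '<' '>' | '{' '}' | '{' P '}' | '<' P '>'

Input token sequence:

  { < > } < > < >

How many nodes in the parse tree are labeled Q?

4

[P [Q { [P [Q < >]] }] [P [Q < >] [P [Q < >]]]]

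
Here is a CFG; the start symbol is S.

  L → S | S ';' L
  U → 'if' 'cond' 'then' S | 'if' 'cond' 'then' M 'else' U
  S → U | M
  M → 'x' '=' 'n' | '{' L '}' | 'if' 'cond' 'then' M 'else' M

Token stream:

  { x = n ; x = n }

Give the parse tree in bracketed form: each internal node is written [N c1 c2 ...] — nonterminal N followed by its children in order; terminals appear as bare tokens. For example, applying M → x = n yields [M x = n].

S
M
{ L }
{ S ; L }
{ M ; L }
{ x = n ; L }
{ x = n ; S }
{ x = n ; M }
{ x = n ; x = n }

[S [M { [L [S [M x = n]] ; [L [S [M x = n]]]] }]]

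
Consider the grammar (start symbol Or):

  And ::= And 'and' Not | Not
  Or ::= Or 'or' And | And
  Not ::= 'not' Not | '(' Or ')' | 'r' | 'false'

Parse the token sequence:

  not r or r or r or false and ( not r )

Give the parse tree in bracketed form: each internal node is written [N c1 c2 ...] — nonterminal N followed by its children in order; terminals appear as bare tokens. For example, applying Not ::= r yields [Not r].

[Or [Or [Or [Or [And [Not not [Not r]]]] or [And [Not r]]] or [And [Not r]]] or [And [And [Not false]] and [Not ( [Or [And [Not not [Not r]]]] )]]]

Or
Or or And
Or or And or And
Or or And or And or And
And or And or And or And
Not or And or And or And
not Not or And or And or And
not r or And or And or And
not r or Not or And or And
not r or r or And or And
not r or r or Not or And
not r or r or r or And
not r or r or r or And and Not
not r or r or r or Not and Not
not r or r or r or false and Not
not r or r or r or false and ( Or )
not r or r or r or false and ( And )
not r or r or r or false and ( Not )
not r or r or r or false and ( not Not )
not r or r or r or false and ( not r )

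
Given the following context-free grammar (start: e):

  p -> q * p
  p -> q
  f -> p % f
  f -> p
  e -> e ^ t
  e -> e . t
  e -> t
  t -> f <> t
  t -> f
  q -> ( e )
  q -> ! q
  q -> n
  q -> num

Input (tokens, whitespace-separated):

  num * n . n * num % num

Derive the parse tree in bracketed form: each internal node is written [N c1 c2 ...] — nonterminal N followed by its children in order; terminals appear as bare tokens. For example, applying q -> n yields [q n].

e
e . t
t . t
f . t
p . t
q * p . t
num * p . t
num * q . t
num * n . t
num * n . f
num * n . p % f
num * n . q * p % f
num * n . n * p % f
num * n . n * q % f
num * n . n * num % f
num * n . n * num % p
num * n . n * num % q
num * n . n * num % num

[e [e [t [f [p [q num] * [p [q n]]]]]] . [t [f [p [q n] * [p [q num]]] % [f [p [q num]]]]]]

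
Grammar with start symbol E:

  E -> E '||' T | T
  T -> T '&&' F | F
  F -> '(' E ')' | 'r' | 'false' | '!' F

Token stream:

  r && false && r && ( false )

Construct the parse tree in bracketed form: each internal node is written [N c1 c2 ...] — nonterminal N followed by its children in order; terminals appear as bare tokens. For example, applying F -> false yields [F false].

[E [T [T [T [T [F r]] && [F false]] && [F r]] && [F ( [E [T [F false]]] )]]]

E
T
T && F
T && F && F
T && F && F && F
F && F && F && F
r && F && F && F
r && false && F && F
r && false && r && F
r && false && r && ( E )
r && false && r && ( T )
r && false && r && ( F )
r && false && r && ( false )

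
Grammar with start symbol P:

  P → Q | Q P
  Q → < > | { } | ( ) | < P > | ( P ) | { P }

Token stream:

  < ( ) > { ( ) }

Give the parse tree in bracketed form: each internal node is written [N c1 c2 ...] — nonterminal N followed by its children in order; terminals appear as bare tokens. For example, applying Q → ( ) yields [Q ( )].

P
Q P
< P > P
< Q > P
< ( ) > P
< ( ) > Q
< ( ) > { P }
< ( ) > { Q }
< ( ) > { ( ) }

[P [Q < [P [Q ( )]] >] [P [Q { [P [Q ( )]] }]]]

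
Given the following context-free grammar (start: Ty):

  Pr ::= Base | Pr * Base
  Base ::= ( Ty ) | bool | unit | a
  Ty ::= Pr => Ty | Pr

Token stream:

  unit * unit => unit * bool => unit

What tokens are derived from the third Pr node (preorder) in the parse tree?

[Ty [Pr [Pr [Base unit]] * [Base unit]] => [Ty [Pr [Pr [Base unit]] * [Base bool]] => [Ty [Pr [Base unit]]]]]

unit * bool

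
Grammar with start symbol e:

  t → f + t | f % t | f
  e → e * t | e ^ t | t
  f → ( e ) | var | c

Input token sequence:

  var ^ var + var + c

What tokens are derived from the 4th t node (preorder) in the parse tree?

[e [e [t [f var]]] ^ [t [f var] + [t [f var] + [t [f c]]]]]

c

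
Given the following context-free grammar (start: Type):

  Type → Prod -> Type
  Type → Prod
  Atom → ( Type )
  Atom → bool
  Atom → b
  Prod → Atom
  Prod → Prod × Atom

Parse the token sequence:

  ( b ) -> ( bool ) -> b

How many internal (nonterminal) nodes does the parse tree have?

15

[Type [Prod [Atom ( [Type [Prod [Atom b]]] )]] -> [Type [Prod [Atom ( [Type [Prod [Atom bool]]] )]] -> [Type [Prod [Atom b]]]]]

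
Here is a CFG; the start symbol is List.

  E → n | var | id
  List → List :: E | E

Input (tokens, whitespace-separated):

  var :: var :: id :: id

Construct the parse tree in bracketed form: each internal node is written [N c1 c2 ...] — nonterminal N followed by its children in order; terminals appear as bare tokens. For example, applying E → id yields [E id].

List
List :: E
List :: E :: E
List :: E :: E :: E
E :: E :: E :: E
var :: E :: E :: E
var :: var :: E :: E
var :: var :: id :: E
var :: var :: id :: id

[List [List [List [List [E var]] :: [E var]] :: [E id]] :: [E id]]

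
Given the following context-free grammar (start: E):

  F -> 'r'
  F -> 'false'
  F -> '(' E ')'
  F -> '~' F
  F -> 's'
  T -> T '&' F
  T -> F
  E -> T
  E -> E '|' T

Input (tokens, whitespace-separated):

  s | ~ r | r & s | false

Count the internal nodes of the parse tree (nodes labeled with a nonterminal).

[E [E [E [E [T [F s]]] | [T [F ~ [F r]]]] | [T [T [F r]] & [F s]]] | [T [F false]]]

15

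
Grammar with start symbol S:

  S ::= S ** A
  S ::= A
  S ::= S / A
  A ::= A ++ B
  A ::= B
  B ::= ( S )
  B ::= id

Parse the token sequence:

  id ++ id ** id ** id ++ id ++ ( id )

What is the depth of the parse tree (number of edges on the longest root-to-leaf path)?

[S [S [S [A [A [B id]] ++ [B id]]] ** [A [B id]]] ** [A [A [A [B id]] ++ [B id]] ++ [B ( [S [A [B id]]] )]]]

6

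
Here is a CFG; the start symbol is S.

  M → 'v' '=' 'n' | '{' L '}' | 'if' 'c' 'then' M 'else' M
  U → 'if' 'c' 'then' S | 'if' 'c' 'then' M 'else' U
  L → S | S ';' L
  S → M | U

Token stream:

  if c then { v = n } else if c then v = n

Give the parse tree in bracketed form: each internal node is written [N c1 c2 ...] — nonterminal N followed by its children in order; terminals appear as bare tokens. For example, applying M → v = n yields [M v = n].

[S [U if c then [M { [L [S [M v = n]]] }] else [U if c then [S [M v = n]]]]]

S
U
if c then M else U
if c then { L } else U
if c then { S } else U
if c then { M } else U
if c then { v = n } else U
if c then { v = n } else if c then S
if c then { v = n } else if c then M
if c then { v = n } else if c then v = n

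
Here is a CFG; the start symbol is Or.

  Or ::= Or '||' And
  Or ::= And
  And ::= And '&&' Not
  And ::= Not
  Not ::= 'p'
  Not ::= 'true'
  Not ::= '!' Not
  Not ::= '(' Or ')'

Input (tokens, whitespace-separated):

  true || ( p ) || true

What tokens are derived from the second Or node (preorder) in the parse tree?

true || ( p )

[Or [Or [Or [And [Not true]]] || [And [Not ( [Or [And [Not p]]] )]]] || [And [Not true]]]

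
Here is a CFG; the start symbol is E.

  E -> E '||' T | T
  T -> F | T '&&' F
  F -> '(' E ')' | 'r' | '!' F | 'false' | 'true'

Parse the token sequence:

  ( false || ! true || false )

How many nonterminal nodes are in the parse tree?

[E [T [F ( [E [E [E [T [F false]]] || [T [F ! [F true]]]] || [T [F false]]] )]]]

13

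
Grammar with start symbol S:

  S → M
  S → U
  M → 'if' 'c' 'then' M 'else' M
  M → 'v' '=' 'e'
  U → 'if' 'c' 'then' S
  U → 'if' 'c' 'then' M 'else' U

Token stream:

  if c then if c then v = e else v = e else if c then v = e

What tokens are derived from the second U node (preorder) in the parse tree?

[S [U if c then [M if c then [M v = e] else [M v = e]] else [U if c then [S [M v = e]]]]]

if c then v = e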